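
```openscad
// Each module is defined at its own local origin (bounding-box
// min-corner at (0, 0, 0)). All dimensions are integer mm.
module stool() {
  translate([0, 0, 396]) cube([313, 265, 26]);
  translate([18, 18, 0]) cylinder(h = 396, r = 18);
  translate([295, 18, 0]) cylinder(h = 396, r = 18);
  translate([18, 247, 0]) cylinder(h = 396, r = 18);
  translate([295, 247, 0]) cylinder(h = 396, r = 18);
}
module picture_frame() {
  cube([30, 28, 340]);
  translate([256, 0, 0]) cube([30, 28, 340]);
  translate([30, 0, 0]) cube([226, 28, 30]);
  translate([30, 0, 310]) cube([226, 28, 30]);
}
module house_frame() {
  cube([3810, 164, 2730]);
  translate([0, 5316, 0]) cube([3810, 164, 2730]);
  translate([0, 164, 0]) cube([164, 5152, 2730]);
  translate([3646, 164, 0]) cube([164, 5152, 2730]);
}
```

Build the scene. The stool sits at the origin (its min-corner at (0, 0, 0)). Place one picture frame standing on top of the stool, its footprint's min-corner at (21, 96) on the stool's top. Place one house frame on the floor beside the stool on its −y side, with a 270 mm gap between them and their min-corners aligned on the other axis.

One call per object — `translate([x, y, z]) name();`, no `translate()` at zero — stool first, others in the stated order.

stool();
translate([21, 96, 422]) picture_frame();
translate([0, -5750, 0]) house_frame();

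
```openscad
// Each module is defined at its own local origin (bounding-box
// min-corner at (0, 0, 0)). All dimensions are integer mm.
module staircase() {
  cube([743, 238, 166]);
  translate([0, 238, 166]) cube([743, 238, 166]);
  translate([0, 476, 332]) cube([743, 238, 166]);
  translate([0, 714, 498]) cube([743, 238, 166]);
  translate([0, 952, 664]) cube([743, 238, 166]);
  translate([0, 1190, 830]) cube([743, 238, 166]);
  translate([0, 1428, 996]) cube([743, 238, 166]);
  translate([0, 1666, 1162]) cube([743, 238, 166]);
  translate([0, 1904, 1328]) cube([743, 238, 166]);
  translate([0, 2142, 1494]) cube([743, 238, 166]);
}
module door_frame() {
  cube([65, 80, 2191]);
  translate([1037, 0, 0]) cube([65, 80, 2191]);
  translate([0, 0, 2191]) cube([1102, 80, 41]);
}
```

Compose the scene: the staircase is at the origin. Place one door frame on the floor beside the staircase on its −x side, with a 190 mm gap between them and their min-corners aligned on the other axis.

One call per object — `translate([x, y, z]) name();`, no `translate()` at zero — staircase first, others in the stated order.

staircase();
translate([-1292, 0, 0]) door_frame();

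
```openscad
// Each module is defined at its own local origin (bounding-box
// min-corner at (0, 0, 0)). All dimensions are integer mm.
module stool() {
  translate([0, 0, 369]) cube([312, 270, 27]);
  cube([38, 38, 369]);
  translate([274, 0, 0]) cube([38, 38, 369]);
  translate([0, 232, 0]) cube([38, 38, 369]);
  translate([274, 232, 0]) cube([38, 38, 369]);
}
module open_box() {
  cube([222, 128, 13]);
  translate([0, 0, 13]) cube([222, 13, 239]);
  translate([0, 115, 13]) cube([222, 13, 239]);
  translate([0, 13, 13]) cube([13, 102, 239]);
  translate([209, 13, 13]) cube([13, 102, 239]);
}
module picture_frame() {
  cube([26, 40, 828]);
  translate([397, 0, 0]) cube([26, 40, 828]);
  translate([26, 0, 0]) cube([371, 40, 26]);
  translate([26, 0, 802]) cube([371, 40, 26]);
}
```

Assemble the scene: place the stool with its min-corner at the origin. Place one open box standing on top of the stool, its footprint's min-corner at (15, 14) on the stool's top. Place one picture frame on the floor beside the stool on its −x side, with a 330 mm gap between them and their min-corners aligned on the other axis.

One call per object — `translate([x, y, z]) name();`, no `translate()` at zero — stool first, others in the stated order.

stool();
translate([15, 14, 396]) open_box();
translate([-753, 0, 0]) picture_frame();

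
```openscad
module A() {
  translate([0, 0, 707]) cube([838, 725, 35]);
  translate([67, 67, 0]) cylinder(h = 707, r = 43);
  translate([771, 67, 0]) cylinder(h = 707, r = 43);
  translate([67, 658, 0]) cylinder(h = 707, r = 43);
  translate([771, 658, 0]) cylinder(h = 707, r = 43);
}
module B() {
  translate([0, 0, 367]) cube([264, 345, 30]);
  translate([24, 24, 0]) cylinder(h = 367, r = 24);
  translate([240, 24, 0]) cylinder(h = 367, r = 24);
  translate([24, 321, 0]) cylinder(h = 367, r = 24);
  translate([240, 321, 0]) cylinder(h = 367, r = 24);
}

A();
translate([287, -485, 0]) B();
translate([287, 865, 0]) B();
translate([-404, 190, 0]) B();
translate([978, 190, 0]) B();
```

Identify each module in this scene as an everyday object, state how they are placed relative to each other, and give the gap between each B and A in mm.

Each stool's nearest face is 140 mm from the table's bounding box.

A is a table. B is a stool. Four stools sit around the table at the −y, +y, −x, +x sides. The gap between each stool and the table is 140 mm.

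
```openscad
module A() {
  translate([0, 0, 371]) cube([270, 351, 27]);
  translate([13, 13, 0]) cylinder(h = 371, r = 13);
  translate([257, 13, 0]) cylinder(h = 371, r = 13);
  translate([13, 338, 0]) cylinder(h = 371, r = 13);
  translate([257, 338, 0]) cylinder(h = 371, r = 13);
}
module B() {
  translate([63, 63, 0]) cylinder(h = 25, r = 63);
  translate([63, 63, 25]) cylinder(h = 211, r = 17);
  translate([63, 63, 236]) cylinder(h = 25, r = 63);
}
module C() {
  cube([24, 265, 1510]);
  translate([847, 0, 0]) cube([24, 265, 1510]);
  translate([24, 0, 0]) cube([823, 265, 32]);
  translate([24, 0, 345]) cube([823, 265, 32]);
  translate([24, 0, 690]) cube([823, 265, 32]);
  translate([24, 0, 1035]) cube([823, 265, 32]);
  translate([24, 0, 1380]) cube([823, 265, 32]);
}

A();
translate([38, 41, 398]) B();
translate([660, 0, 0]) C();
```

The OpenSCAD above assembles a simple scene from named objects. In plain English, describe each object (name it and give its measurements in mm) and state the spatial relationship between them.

A is a four-legged stool. The seat is a 270×351×27 mm slab whose top surface is at z = 398 mm; four round legs, each 26 mm in diameter, run from the floor (z = 0) to the underside of the seat, each leg's axis is inset half a diameter from the nearest pair of seat edges (so the leg's bounding box is flush with the corner).

B is a spool: two coaxial disc flanges of radius 63 mm and thickness 25 mm, joined by a core cylinder of radius 17 mm and height 211 mm. The lower flange rests on z = 0 and the three cylinders share a vertical axis.

C is a bookshelf 871 mm wide overall, 265 mm deep and 1510 mm tall. The two sides are 24 mm thick vertical panels. 5 horizontal shelves of 32 mm thickness span between the inner faces of the sides; the lowest shelf sits on the floor and shelves are stacked with a clear vertical gap of 313 mm between each pair.

The spool is on top of the stool. The bookshelf is on the floor beside the stool on its +x side.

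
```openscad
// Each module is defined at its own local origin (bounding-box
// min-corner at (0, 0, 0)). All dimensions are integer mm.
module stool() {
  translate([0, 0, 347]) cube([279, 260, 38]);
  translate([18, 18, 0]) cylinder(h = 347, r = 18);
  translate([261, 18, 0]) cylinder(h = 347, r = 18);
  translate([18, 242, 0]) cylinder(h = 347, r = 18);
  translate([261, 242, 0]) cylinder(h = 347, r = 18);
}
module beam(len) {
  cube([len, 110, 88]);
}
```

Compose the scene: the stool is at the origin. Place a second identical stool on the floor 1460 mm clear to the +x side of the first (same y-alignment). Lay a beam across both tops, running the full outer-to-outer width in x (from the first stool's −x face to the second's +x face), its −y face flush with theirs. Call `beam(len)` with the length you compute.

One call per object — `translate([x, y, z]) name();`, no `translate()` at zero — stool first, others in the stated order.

stool();
translate([1739, 0, 0]) stool();
translate([0, 0, 385]) beam(2018);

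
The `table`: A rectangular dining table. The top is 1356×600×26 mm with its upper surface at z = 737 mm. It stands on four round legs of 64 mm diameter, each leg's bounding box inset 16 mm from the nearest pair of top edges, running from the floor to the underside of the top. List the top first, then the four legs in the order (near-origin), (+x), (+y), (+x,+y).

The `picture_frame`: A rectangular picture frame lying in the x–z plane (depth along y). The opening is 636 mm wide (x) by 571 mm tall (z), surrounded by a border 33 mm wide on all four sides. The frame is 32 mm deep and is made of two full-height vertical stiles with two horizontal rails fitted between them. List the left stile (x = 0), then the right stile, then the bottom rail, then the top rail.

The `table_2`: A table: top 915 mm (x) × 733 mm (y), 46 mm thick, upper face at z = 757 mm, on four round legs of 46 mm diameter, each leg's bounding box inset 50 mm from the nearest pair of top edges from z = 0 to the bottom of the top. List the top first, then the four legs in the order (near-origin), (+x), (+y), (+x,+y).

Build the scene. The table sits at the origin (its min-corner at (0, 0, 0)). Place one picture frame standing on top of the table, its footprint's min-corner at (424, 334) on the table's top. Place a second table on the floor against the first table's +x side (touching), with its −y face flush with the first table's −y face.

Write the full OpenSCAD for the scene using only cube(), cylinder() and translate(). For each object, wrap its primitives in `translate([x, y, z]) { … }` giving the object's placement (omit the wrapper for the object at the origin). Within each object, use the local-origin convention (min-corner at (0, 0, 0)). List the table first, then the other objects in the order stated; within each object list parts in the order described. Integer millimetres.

translate([0, 0, 711]) cube([1356, 600, 26]);
translate([48, 48, 0]) cylinder(h = 711, r = 32);
translate([1308, 48, 0]) cylinder(h = 711, r = 32);
translate([48, 552, 0]) cylinder(h = 711, r = 32);
translate([1308, 552, 0]) cylinder(h = 711, r = 32);
translate([424, 334, 737]) {
  cube([33, 32, 637]);
  translate([669, 0, 0]) cube([33, 32, 637]);
  translate([33, 0, 0]) cube([636, 32, 33]);
  translate([33, 0, 604]) cube([636, 32, 33]);
}
translate([1356, 0, 0]) {
  translate([0, 0, 711]) cube([915, 733, 46]);
  translate([73, 73, 0]) cylinder(h = 711, r = 23);
  translate([842, 73, 0]) cylinder(h = 711, r = 23);
  translate([73, 660, 0]) cylinder(h = 711, r = 23);
  translate([842, 660, 0]) cylinder(h = 711, r = 23);
}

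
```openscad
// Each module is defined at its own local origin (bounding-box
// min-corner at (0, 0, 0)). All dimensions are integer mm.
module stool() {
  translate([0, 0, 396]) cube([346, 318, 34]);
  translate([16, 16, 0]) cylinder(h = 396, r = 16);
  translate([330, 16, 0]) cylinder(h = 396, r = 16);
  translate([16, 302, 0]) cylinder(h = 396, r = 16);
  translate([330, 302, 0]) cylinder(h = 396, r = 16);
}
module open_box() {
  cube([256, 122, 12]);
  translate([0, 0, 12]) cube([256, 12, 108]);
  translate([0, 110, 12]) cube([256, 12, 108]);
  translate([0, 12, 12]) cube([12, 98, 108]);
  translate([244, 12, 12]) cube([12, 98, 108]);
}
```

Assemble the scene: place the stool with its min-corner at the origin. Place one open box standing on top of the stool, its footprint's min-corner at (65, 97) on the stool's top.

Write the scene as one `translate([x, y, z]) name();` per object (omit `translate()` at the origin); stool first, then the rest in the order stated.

stool();
translate([65, 97, 430]) open_box();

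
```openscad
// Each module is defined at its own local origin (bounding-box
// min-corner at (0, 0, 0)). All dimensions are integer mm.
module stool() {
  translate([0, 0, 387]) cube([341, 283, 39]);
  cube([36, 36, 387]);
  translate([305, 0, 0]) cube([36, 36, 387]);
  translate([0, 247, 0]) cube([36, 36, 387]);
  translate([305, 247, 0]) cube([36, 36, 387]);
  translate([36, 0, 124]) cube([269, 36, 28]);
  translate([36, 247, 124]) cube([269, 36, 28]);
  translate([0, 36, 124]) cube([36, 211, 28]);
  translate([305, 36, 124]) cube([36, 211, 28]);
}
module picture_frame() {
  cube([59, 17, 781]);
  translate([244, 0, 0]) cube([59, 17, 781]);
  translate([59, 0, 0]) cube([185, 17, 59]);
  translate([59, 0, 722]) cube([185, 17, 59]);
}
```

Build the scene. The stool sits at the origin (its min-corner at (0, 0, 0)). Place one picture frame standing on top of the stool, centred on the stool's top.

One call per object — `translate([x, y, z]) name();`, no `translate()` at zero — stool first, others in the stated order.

stool();
translate([19, 133, 426]) picture_frame();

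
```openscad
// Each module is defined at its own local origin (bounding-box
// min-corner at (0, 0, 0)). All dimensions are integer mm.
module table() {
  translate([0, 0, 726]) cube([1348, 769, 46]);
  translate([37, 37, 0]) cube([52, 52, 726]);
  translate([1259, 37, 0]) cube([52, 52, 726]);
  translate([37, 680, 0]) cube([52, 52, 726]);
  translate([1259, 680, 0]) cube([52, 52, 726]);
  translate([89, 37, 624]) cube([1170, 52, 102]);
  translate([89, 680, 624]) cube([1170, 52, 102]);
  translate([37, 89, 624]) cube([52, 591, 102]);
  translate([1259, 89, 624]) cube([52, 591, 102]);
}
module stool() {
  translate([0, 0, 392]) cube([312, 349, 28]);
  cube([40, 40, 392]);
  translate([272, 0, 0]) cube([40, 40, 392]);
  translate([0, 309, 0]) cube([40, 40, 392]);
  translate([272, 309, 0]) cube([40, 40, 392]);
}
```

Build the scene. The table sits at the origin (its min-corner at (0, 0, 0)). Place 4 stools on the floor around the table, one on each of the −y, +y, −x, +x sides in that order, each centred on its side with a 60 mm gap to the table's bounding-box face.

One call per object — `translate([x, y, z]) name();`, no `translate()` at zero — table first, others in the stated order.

table();
translate([518, -409, 0]) stool();
translate([518, 829, 0]) stool();
translate([-372, 210, 0]) stool();
translate([1408, 210, 0]) stool();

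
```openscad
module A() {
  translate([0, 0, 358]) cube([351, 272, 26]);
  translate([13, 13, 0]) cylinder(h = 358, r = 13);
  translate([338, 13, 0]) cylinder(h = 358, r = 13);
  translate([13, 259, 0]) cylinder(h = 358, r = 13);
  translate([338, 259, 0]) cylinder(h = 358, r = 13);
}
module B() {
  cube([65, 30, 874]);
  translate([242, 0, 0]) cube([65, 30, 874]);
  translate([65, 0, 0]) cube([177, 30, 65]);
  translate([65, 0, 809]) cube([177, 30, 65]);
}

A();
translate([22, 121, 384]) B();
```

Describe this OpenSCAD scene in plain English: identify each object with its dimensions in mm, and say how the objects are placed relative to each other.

A is a four-legged stool. The seat is a 351×272×26 mm slab whose top surface is at z = 384 mm; four round legs, each 26 mm in diameter, run from the floor (z = 0) to the underside of the seat, each leg's axis is inset half a diameter from the nearest pair of seat edges (so the leg's bounding box is flush with the corner).

B is a picture frame with a 177×744 mm rectangular opening (x by z) and a uniform 65 mm border on every side. Frame depth is 30 mm along y. It is built from two vertical stiles running the full outside height and two horizontal rails spanning the gap between the stiles.

The picture frame is on top of the stool, centred.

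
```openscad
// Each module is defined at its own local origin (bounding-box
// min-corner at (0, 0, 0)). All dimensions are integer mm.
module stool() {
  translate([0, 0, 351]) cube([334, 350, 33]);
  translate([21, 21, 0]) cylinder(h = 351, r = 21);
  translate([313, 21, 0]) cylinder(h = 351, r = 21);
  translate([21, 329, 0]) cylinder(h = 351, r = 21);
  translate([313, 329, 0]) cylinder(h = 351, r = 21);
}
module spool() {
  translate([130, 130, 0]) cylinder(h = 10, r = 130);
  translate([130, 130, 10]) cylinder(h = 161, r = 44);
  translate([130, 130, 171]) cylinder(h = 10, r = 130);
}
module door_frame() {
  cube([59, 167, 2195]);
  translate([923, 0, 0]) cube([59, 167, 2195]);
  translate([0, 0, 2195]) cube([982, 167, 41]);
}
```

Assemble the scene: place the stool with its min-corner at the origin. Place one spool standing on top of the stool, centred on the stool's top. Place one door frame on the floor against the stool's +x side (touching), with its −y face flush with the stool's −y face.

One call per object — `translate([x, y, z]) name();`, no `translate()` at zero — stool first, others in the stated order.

stool();
translate([37, 45, 384]) spool();
translate([334, 0, 0]) door_frame();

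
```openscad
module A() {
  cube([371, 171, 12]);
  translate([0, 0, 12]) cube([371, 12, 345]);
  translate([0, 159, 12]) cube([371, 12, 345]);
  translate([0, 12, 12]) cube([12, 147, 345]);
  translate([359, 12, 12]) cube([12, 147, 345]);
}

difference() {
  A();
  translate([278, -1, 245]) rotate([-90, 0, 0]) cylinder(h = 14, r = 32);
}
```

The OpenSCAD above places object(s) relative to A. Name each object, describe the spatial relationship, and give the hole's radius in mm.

The subtracted cylinder has r = 32 mm.

A is an open box. The open box has a circular hole through its front wall. The hole's radius is 32 mm.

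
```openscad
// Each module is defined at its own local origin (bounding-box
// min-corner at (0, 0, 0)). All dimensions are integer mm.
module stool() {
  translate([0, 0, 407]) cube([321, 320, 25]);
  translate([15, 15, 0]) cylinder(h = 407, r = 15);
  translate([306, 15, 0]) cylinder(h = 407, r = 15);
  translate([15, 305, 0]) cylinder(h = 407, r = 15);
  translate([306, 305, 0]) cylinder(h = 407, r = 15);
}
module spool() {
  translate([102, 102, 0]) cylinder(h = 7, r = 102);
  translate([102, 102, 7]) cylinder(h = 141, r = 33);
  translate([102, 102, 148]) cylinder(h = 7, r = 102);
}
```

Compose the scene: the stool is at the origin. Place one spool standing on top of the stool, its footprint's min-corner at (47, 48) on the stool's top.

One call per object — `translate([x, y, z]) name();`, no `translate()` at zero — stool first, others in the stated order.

stool();
translate([47, 48, 432]) spool();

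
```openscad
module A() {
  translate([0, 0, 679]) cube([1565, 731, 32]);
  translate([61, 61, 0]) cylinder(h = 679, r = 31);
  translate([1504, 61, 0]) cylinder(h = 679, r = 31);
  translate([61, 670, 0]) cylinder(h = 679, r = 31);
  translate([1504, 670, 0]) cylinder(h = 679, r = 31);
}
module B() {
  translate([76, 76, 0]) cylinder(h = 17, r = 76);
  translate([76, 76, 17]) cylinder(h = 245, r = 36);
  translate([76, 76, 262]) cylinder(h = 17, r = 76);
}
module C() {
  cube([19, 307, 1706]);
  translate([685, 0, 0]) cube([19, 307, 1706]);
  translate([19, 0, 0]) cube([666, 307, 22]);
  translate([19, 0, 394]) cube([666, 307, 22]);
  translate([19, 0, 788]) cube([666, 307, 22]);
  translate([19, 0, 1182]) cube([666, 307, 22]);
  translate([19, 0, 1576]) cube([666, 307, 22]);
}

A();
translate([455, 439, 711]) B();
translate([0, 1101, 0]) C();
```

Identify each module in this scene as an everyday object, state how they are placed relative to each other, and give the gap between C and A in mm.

The bookshelf's nearest face is 370 mm from the table's +y face.

A is a table. B is a spool. C is a bookshelf. The spool is on top of the table. The bookshelf is on the floor beside the table on its +y side. The gap between the bookshelf and the table is 370 mm.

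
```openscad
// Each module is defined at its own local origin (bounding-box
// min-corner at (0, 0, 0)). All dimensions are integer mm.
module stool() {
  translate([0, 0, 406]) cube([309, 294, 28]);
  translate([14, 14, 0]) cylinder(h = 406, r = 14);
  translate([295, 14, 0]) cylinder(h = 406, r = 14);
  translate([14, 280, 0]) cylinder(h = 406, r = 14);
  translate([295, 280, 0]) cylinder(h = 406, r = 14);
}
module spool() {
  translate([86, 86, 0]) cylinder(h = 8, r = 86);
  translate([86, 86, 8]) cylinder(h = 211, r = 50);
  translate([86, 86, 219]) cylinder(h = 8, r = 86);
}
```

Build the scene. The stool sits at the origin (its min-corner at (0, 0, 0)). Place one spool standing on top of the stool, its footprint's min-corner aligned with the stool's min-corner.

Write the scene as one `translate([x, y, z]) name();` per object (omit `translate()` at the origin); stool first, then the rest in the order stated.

stool();
translate([0, 0, 434]) spool();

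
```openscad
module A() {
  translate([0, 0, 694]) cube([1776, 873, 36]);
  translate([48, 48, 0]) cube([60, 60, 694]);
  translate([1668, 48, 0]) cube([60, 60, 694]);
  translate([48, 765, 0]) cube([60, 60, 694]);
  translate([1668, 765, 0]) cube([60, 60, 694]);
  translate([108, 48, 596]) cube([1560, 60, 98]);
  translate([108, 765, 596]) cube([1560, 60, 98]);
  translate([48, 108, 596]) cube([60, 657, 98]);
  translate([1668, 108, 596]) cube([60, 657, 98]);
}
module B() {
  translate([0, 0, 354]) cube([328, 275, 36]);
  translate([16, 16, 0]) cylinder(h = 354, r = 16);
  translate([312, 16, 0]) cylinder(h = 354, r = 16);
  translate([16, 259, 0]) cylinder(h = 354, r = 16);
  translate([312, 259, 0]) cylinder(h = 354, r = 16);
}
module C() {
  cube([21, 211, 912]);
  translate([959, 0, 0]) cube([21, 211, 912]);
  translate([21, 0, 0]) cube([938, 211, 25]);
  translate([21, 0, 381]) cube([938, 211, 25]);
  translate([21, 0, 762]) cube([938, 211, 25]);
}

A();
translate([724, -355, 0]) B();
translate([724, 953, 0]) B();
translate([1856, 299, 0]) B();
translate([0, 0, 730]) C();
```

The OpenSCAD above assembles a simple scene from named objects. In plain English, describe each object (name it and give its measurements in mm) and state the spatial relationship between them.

A is a table with a 1776×873 mm rectangular top, 36 mm thick, top surface at z = 730 mm, supported by four 60×60 mm square legs, each inset 48 mm from the nearest pair of top edges, running from the floor. Four apron rails, 60 mm thick and 98 mm tall, run between adjacent legs with their top edges flush with the underside of the top and their outer faces flush with the legs' outer faces.

B is a four-legged stool. The seat is 328×275 mm, 36 mm thick, top at z = 390 mm. It stands on four round legs, each 32 mm in diameter, from z = 0 to the seat underside, each leg's axis is inset half a diameter from the nearest pair of seat edges (so the leg's bounding box is flush with the corner).

C is an open bookshelf. Two side panels, each 21 mm thick, 211 mm deep and 912 mm tall, stand 980 mm apart (outside-to-outside). Between them sit 3 shelves, each 25 mm thick and 211 mm deep, spanning the full gap between the sides. The bottom shelf rests on the floor (its underside at z = 0) and the clear gap between one shelf's top and the next shelf's underside is 356 mm.

Three stools sit around the table at the −y, +y, +x sides. The bookshelf is on top of the table.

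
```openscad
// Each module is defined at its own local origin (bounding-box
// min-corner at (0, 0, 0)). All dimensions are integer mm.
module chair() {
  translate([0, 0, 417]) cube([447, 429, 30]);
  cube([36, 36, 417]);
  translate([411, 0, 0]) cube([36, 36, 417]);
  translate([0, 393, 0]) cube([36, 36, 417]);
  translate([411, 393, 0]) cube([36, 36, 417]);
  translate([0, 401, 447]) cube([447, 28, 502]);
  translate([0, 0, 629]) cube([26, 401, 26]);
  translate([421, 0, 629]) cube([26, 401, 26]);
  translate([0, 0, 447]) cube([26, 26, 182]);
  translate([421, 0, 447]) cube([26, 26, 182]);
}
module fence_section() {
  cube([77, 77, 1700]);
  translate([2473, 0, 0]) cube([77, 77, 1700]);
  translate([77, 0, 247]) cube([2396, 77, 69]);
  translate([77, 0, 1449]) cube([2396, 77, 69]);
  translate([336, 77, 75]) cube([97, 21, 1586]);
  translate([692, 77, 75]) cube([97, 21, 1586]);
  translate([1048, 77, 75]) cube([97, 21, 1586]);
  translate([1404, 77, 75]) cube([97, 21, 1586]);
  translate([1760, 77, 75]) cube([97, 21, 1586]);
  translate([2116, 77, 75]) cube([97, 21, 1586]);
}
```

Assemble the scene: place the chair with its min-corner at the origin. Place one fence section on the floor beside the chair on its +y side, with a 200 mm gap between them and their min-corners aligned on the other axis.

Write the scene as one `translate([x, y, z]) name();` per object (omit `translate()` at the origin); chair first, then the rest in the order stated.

chair();
translate([0, 629, 0]) fence_section();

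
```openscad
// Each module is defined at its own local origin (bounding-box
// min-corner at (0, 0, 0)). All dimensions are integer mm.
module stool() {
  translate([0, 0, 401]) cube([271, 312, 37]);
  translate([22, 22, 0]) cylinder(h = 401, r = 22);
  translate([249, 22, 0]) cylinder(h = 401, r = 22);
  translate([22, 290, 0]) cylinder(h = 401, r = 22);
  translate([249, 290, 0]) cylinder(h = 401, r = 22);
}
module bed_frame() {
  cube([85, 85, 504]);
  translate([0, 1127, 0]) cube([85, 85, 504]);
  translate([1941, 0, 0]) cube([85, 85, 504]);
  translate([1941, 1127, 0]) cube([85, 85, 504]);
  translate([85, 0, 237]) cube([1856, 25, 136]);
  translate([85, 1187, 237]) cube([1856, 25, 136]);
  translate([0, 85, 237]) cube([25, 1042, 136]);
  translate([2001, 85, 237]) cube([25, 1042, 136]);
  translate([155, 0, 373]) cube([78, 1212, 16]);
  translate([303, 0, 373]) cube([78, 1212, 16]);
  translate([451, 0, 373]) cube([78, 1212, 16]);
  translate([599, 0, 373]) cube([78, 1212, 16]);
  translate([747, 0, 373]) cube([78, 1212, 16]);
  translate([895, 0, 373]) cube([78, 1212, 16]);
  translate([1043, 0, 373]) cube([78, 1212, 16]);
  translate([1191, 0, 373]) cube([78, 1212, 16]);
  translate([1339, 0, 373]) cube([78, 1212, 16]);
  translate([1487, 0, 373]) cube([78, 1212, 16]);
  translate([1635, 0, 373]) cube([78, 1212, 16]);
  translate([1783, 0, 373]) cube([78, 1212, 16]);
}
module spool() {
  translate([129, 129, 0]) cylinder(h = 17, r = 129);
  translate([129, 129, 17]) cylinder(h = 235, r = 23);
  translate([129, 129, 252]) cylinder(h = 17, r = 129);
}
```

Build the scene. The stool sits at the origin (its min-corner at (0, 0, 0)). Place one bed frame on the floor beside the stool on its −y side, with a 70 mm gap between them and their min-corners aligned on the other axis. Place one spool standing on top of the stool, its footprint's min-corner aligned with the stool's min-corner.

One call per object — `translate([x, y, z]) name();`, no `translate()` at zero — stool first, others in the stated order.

stool();
translate([0, -1282, 0]) bed_frame();
translate([0, 0, 438]) spool();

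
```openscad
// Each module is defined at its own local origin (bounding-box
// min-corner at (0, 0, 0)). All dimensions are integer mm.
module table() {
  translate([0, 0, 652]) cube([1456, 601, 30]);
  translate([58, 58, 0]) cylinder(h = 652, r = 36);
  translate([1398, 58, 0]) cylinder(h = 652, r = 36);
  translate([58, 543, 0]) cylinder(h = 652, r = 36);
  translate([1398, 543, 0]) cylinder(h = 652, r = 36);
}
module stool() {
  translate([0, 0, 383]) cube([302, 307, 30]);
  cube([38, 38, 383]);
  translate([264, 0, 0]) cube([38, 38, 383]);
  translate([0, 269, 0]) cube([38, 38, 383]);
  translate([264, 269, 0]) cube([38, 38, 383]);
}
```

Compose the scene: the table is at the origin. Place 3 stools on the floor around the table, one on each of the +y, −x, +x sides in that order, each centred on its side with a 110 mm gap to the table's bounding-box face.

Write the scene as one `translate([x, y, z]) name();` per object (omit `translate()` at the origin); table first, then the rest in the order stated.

table();
translate([577, 711, 0]) stool();
translate([-412, 147, 0]) stool();
translate([1566, 147, 0]) stool();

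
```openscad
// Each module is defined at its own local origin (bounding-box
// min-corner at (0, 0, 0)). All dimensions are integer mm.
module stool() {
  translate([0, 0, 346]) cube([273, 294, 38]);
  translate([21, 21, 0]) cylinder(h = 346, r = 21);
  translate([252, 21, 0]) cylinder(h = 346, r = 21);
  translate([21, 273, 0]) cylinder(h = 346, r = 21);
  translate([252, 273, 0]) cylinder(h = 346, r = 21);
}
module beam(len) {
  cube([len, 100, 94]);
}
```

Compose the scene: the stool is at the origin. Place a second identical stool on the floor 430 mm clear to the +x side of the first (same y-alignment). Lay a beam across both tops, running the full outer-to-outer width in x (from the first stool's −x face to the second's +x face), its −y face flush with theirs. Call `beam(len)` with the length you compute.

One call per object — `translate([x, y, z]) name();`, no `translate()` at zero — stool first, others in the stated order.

stool();
translate([703, 0, 0]) stool();
translate([0, 0, 384]) beam(976);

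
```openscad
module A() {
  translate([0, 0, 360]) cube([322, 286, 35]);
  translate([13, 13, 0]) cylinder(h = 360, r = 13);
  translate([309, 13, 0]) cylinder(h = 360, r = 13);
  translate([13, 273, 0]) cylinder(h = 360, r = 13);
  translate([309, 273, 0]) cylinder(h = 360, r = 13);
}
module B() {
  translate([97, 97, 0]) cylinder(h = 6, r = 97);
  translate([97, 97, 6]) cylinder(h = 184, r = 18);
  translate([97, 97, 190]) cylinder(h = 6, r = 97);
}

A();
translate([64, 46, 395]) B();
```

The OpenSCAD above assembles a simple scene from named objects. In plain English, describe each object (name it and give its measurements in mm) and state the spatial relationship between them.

A is a simple wooden stool: a rectangular seat 322 mm (x) by 286 mm (y), 35 mm thick, top face at z = 395 mm, on four round legs, each 26 mm in diameter. The legs rest on z = 0, each leg's axis is inset half a diameter from the nearest pair of seat edges (so the leg's bounding box is flush with the corner).

B is a spool: two coaxial disc flanges of radius 97 mm and thickness 6 mm, joined by a core cylinder of radius 18 mm and height 184 mm. The lower flange rests on z = 0 and the three cylinders share a vertical axis.

The spool is on top of the stool, centred.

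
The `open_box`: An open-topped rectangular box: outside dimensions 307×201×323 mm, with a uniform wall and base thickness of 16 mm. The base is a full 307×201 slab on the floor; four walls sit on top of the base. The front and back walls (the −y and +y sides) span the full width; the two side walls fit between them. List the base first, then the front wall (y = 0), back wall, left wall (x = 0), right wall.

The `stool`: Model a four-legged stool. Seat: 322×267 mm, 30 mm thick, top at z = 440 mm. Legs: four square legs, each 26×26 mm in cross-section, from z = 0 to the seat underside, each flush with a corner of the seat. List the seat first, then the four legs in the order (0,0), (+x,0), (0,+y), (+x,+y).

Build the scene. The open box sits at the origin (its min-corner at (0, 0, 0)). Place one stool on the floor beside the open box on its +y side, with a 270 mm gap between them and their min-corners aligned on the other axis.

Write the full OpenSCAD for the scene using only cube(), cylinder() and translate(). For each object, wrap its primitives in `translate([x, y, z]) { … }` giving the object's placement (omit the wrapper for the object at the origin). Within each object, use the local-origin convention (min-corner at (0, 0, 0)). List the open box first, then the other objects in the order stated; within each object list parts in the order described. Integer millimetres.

cube([307, 201, 16]);
translate([0, 0, 16]) cube([307, 16, 307]);
translate([0, 185, 16]) cube([307, 16, 307]);
translate([0, 16, 16]) cube([16, 169, 307]);
translate([291, 16, 16]) cube([16, 169, 307]);
translate([0, 471, 0]) {
  translate([0, 0, 410]) cube([322, 267, 30]);
  cube([26, 26, 410]);
  translate([296, 0, 0]) cube([26, 26, 410]);
  translate([0, 241, 0]) cube([26, 26, 410]);
  translate([296, 241, 0]) cube([26, 26, 410]);
}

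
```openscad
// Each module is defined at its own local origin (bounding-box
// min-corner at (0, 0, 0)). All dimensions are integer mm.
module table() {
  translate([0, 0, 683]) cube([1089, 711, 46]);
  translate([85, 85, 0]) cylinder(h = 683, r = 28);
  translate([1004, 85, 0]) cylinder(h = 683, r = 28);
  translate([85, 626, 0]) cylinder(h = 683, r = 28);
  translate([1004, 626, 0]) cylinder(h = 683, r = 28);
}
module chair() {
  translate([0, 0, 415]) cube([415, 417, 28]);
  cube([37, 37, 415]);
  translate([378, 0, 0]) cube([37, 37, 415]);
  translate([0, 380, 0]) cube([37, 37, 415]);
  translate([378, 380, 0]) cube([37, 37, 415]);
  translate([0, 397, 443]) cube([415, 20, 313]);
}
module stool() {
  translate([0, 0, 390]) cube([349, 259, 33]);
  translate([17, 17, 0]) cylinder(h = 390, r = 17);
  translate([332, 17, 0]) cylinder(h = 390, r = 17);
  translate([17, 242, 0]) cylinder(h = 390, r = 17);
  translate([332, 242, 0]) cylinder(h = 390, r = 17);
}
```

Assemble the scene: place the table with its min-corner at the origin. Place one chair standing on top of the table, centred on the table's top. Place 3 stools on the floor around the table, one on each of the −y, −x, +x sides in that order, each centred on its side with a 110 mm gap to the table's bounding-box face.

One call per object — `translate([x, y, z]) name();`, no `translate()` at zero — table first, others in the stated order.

table();
translate([337, 147, 729]) chair();
translate([370, -369, 0]) stool();
translate([-459, 226, 0]) stool();
translate([1199, 226, 0]) stool();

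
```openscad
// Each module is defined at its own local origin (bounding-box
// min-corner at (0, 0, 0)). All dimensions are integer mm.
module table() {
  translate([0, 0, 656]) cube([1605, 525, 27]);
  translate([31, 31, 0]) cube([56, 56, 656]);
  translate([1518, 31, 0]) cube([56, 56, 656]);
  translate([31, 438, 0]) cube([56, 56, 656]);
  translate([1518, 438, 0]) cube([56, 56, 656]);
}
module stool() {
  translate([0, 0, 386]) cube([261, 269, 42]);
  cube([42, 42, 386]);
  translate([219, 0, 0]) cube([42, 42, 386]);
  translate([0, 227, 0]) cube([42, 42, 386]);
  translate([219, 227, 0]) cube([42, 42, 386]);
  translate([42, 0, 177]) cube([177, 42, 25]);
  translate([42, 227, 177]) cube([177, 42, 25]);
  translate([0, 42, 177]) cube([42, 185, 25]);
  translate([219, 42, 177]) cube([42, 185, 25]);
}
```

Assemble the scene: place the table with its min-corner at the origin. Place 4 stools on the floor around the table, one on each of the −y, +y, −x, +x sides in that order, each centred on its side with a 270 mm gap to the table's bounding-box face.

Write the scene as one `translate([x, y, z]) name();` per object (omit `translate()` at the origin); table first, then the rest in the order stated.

table();
translate([672, -539, 0]) stool();
translate([672, 795, 0]) stool();
translate([-531, 128, 0]) stool();
translate([1875, 128, 0]) stool();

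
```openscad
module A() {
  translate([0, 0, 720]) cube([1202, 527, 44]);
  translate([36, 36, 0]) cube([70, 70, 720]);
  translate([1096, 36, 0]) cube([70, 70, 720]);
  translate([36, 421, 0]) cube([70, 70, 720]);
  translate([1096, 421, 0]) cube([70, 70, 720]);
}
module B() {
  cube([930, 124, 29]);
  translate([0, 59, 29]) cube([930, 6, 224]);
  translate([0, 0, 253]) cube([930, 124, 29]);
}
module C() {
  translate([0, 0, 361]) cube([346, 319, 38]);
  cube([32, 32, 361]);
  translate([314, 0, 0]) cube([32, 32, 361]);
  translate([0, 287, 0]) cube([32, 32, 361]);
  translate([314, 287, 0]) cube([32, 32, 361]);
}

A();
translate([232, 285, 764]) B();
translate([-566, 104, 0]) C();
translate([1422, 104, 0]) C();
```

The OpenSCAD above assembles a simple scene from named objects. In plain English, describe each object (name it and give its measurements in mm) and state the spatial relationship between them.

A is a table: top 1202 mm (x) × 527 mm (y), 44 mm thick, upper face at z = 764 mm, on four 70×70 mm square legs, each inset 36 mm from the nearest pair of top edges, running from z = 0 to the bottom of the top.

B is an I-beam lying along x, 930 mm long. Overall section height 282 mm. Two flanges 124 mm wide (y) and 29 mm thick, one on the floor and one at the top; a web 6 mm thick runs between them, centred on the flange width.

C is a simple wooden stool: a rectangular seat 346 mm (x) by 319 mm (y), 38 mm thick, top face at z = 399 mm, on four square legs, each 32×32 mm in cross-section. The legs rest on z = 0, each flush with a corner of the seat.

The I-beam is on top of the table. Two stools sit around the table at the −x, +x sides.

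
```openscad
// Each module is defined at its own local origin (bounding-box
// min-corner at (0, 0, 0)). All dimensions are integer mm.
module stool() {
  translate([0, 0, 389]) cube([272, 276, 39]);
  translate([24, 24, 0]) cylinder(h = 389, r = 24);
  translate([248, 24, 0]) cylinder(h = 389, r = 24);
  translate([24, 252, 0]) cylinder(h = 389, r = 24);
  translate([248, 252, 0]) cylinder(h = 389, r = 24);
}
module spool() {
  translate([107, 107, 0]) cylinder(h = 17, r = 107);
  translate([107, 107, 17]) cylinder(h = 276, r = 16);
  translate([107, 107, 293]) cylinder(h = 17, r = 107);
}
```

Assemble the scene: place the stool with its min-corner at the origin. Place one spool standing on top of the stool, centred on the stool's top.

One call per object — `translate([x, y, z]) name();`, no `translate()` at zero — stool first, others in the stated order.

stool();
translate([29, 31, 428]) spool();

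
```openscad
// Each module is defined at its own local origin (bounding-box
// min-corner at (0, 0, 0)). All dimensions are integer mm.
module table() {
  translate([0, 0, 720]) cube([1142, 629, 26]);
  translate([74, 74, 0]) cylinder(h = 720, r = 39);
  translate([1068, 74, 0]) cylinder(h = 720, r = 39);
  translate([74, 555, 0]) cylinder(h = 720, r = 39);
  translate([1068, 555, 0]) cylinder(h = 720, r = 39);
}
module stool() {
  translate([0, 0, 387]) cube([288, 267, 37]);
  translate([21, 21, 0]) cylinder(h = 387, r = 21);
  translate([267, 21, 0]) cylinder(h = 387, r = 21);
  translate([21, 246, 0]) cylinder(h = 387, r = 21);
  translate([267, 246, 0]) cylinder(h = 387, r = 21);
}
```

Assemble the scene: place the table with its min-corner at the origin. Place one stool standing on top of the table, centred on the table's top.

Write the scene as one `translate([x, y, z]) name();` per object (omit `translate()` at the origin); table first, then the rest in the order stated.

table();
translate([427, 181, 746]) stool();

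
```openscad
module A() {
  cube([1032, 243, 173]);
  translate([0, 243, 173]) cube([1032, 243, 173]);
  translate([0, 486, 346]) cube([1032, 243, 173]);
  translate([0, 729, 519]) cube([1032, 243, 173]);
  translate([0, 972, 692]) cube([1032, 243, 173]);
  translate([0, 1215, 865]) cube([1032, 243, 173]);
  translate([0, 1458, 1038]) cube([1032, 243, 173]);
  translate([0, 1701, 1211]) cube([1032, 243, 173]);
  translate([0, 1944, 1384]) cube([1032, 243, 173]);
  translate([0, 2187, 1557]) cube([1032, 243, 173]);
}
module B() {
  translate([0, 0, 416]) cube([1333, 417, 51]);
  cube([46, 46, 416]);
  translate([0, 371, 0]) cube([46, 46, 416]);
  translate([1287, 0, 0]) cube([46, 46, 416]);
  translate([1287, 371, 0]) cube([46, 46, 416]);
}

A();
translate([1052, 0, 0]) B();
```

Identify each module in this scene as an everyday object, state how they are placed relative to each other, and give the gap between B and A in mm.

A is a staircase. B is a bench. The bench is on the floor beside the staircase on its +x side. The gap between the bench and the staircase is 20 mm.

The bench's nearest face is 20 mm from the staircase's +x face.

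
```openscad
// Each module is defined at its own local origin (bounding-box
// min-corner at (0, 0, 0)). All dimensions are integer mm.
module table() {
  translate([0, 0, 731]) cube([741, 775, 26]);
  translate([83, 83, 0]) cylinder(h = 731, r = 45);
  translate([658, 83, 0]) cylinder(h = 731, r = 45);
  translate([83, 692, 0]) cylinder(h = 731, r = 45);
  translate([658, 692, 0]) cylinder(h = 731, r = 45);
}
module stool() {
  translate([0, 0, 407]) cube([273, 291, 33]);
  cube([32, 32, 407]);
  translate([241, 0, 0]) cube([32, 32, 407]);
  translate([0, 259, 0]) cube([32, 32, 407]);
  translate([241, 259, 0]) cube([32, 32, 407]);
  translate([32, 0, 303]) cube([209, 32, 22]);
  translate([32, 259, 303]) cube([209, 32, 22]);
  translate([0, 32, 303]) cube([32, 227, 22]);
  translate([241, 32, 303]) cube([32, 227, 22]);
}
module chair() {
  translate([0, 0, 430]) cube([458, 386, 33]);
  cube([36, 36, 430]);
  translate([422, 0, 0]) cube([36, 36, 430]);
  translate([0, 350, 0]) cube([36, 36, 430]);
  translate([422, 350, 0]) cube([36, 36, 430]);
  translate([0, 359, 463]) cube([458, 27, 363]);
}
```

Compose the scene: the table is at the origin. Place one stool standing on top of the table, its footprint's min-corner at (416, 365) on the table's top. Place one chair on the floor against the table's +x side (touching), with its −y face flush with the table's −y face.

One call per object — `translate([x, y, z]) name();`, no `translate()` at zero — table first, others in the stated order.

table();
translate([416, 365, 757]) stool();
translate([741, 0, 0]) chair();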